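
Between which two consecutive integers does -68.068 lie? -69 and -68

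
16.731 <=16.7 False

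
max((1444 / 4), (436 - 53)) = 383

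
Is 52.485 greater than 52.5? No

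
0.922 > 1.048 False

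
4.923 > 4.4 True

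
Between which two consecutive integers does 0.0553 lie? 0 and 1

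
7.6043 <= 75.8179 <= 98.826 True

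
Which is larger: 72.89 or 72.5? 72.89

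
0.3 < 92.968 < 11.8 False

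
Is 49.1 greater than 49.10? No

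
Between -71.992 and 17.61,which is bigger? 17.61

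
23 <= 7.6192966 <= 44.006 False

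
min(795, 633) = 633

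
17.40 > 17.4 False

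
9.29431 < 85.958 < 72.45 False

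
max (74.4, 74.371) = 74.4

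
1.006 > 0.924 True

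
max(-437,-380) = -380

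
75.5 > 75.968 False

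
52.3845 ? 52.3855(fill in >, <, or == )<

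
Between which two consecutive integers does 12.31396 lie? 12 and 13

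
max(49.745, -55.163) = 49.745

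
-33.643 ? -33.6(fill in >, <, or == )<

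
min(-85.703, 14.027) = -85.703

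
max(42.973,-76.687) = 42.973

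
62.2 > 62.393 False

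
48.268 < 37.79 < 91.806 False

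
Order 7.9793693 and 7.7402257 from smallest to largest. 7.7402257, 7.9793693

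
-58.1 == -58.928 False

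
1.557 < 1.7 True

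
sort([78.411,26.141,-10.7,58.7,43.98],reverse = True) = [78.411,58.7,43.98,26.141,-10.7]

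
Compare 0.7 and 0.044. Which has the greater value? 0.7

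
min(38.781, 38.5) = 38.5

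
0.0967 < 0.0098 False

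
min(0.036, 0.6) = 0.036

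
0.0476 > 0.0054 True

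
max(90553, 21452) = 90553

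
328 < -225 False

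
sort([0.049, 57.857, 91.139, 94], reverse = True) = [94, 91.139, 57.857, 0.049]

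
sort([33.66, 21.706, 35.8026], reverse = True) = [35.8026, 33.66, 21.706]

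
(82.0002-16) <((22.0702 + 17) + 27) True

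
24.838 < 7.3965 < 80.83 False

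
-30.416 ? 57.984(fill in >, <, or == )<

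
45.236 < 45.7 True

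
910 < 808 False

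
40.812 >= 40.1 True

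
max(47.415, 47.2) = 47.415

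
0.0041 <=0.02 True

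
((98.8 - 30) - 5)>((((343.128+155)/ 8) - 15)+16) True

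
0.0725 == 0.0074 False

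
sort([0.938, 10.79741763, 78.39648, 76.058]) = [0.938, 10.79741763, 76.058, 78.39648]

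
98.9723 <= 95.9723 False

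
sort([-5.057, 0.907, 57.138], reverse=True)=[57.138, 0.907, -5.057]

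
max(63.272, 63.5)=63.5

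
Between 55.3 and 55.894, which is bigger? 55.894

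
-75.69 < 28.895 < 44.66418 True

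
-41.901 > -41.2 False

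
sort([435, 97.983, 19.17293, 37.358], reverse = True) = [435, 97.983, 37.358, 19.17293]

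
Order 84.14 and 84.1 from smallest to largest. 84.1, 84.14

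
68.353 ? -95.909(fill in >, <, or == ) >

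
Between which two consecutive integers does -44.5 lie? -45 and -44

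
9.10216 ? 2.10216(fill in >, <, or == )>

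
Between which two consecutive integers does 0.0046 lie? 0 and 1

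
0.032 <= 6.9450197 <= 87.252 True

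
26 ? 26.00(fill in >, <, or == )==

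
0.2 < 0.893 True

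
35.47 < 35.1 False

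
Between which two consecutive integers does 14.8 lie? 14 and 15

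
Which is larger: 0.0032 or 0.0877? 0.0877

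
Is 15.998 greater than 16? No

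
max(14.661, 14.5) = 14.661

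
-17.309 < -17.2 True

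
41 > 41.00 False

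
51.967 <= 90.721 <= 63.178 False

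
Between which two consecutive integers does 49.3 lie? 49 and 50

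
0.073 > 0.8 False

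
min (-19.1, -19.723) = -19.723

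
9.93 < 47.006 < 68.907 True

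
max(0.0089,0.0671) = 0.0671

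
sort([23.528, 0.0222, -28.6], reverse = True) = [23.528, 0.0222, -28.6]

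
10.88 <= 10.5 False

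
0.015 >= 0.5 False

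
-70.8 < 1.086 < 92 True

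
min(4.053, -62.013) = -62.013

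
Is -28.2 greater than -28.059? No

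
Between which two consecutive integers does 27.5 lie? 27 and 28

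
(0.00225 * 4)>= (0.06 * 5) False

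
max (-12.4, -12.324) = -12.324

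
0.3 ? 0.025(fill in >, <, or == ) >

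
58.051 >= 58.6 False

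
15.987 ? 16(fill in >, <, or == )<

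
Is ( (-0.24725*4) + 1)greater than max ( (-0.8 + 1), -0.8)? No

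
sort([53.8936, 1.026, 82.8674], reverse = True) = [82.8674, 53.8936, 1.026]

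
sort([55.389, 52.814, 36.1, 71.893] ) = [36.1, 52.814, 55.389, 71.893]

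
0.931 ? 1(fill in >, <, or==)<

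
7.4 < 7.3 False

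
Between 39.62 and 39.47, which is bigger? 39.62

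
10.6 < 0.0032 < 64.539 False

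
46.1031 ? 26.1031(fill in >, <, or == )>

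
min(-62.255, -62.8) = -62.8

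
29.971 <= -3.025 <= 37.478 False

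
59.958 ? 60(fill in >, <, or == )<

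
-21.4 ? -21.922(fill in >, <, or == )>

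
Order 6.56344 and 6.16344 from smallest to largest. 6.16344, 6.56344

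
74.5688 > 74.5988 False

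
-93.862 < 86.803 True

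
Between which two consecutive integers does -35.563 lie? -36 and -35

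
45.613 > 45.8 False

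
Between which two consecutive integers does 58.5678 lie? 58 and 59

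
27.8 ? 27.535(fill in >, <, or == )>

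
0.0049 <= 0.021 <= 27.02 True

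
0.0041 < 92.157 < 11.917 False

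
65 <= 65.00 True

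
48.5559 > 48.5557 True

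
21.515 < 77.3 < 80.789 True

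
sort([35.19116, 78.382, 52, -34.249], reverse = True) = [78.382, 52, 35.19116, -34.249]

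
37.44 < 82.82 True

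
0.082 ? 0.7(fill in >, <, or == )<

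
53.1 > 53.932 False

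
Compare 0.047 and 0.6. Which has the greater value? 0.6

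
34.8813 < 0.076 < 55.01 False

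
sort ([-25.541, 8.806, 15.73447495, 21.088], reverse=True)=[21.088, 15.73447495, 8.806, -25.541]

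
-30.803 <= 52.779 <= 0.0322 False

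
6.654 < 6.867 True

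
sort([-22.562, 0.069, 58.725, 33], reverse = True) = [58.725, 33, 0.069, -22.562]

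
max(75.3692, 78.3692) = 78.3692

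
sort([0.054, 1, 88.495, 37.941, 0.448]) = [0.054, 0.448, 1, 37.941, 88.495]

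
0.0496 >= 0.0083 True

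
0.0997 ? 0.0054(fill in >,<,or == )>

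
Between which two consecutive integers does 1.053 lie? 1 and 2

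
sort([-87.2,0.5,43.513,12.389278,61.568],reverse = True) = [61.568,43.513,12.389278,0.5,-87.2]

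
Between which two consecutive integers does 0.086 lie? 0 and 1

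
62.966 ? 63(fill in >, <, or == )<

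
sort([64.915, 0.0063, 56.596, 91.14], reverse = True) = [91.14, 64.915, 56.596, 0.0063]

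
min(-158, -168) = -168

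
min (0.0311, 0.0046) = 0.0046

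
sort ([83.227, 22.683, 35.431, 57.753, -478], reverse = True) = [83.227, 57.753, 35.431, 22.683, -478]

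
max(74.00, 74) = 74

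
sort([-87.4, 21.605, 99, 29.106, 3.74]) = [-87.4, 3.74, 21.605, 29.106, 99]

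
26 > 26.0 False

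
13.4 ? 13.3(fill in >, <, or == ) >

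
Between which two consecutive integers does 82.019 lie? 82 and 83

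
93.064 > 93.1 False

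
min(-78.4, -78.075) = -78.4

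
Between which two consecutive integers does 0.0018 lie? 0 and 1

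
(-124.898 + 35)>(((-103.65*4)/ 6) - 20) False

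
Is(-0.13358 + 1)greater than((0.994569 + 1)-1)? No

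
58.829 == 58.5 False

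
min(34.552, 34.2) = 34.2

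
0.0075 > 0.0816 False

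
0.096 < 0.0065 False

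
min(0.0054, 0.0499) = 0.0054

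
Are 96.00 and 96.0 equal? Yes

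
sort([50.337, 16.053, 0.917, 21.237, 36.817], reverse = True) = [50.337, 36.817, 21.237, 16.053, 0.917]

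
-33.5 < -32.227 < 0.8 True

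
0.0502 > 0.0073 True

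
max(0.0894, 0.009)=0.0894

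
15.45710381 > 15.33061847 True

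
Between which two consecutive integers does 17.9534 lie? 17 and 18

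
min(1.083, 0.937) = 0.937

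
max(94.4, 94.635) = 94.635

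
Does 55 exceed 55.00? No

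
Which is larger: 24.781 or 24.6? 24.781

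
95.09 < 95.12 True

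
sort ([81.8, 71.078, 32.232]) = [32.232, 71.078, 81.8]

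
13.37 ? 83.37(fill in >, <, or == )<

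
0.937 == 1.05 False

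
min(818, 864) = 818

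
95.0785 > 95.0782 True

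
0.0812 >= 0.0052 True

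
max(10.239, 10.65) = 10.65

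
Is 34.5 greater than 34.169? Yes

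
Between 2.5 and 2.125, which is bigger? 2.5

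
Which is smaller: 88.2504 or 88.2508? 88.2504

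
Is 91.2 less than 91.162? No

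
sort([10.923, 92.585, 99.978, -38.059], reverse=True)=[99.978, 92.585, 10.923, -38.059]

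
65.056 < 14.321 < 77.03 False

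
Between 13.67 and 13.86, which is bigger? 13.86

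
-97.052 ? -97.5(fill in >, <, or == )>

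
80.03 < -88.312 False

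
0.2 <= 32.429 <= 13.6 False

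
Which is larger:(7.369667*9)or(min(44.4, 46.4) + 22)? (min(44.4, 46.4) + 22)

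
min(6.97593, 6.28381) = 6.28381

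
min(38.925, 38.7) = 38.7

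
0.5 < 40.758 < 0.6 False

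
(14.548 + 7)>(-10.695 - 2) True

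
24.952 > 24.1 True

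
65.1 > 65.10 False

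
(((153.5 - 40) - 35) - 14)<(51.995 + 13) True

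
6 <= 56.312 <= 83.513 True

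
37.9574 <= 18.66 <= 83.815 False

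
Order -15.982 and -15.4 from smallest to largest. -15.982, -15.4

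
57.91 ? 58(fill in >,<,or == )<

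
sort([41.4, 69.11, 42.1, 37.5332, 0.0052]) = [0.0052, 37.5332, 41.4, 42.1, 69.11]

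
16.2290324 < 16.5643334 True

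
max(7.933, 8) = 8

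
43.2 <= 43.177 False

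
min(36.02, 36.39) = 36.02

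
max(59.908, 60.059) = 60.059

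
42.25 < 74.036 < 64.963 False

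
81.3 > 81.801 False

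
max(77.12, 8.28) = 77.12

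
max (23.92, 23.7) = 23.92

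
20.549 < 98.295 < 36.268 False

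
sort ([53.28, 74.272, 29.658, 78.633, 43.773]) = [29.658, 43.773, 53.28, 74.272, 78.633]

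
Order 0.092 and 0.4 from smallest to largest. 0.092, 0.4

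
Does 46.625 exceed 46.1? Yes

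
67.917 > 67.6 True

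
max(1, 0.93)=1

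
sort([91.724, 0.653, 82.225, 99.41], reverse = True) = [99.41, 91.724, 82.225, 0.653]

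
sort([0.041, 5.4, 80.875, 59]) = [0.041, 5.4, 59, 80.875]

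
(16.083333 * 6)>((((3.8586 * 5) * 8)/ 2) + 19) True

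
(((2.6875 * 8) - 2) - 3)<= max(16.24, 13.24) False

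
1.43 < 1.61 True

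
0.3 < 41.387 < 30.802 False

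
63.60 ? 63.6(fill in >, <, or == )==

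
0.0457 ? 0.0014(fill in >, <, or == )>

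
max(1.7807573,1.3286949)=1.7807573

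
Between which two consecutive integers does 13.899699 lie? 13 and 14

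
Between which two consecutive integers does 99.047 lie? 99 and 100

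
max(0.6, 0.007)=0.6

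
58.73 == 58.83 False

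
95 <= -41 False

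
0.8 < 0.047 False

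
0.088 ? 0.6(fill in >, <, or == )<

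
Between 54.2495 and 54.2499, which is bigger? 54.2499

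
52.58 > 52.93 False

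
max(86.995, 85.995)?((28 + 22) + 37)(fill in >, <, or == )<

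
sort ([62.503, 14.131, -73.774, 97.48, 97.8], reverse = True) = [97.8, 97.48, 62.503, 14.131, -73.774]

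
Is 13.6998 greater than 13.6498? Yes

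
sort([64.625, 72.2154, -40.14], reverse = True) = [72.2154, 64.625, -40.14]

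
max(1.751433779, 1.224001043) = 1.751433779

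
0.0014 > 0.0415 False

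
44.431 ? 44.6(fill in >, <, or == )<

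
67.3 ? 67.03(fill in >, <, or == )>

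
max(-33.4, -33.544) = -33.4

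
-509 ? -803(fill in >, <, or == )>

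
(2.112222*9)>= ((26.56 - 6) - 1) False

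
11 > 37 False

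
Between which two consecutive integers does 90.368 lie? 90 and 91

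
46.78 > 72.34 False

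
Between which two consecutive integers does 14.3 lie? 14 and 15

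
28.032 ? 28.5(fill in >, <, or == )<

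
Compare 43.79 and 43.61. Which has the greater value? 43.79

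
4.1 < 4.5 True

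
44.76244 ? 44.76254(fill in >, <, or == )<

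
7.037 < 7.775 True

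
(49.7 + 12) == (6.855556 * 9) False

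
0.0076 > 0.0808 False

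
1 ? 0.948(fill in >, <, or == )>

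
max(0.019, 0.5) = 0.5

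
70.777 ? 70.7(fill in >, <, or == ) >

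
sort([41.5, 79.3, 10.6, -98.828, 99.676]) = [-98.828, 10.6, 41.5, 79.3, 99.676]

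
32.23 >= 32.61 False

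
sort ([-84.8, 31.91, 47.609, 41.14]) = [-84.8, 31.91, 41.14, 47.609]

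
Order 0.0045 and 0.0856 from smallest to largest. 0.0045, 0.0856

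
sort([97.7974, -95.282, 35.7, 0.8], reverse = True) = [97.7974, 35.7, 0.8, -95.282]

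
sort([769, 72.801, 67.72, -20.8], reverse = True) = [769, 72.801, 67.72, -20.8]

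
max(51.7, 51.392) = 51.7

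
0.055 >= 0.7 False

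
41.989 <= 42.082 True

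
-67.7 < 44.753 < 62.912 True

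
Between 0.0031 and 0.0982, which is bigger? 0.0982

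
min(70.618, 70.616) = 70.616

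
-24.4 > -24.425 True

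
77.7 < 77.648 False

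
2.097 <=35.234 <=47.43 True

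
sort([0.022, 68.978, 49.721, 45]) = [0.022, 45, 49.721, 68.978]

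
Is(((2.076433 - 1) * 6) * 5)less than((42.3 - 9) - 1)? Yes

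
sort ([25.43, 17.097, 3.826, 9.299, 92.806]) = [3.826, 9.299, 17.097, 25.43, 92.806]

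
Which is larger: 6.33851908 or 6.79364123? 6.79364123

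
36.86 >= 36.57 True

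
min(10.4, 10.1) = 10.1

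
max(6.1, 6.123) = 6.123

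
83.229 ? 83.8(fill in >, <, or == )<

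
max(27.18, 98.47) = 98.47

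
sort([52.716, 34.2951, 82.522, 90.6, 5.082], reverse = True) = [90.6, 82.522, 52.716, 34.2951, 5.082]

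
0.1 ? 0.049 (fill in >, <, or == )>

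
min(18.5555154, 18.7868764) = 18.5555154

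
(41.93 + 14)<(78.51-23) False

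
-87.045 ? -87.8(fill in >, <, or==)>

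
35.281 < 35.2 False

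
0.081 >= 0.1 False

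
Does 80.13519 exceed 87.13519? No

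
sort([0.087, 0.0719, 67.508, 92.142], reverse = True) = [92.142, 67.508, 0.087, 0.0719]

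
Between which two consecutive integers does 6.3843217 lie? 6 and 7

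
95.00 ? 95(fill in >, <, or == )==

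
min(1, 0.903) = 0.903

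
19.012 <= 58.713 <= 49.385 False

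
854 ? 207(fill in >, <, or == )>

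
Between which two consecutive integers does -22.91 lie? -23 and -22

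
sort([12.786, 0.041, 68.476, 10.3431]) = [0.041, 10.3431, 12.786, 68.476]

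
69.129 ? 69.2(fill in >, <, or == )<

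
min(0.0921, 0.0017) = 0.0017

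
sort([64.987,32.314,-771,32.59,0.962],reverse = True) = [64.987,32.59,32.314,0.962,-771]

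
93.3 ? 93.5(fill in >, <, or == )<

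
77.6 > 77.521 True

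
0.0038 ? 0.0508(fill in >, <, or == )<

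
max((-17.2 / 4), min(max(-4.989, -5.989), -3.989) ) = -4.3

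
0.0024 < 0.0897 True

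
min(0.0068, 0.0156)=0.0068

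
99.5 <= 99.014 False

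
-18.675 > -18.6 False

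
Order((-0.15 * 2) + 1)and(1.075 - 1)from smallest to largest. (1.075 - 1), ((-0.15 * 2) + 1)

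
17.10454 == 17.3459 False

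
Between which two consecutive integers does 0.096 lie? 0 and 1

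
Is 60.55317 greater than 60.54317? Yes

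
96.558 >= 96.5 True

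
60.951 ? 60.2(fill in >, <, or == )>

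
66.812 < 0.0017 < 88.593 False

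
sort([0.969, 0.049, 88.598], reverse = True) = [88.598, 0.969, 0.049]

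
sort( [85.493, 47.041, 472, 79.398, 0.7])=[0.7, 47.041, 79.398, 85.493, 472]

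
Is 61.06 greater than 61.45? No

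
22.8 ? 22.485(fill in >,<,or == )>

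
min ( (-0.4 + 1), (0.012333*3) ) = 0.036999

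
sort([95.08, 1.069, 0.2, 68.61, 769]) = [0.2, 1.069, 68.61, 95.08, 769]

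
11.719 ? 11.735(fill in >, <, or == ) <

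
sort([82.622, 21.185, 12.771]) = [12.771, 21.185, 82.622]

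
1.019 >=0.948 True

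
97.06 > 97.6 False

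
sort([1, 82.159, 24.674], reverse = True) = [82.159, 24.674, 1]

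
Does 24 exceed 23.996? Yes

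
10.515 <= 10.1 False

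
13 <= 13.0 True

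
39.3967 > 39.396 True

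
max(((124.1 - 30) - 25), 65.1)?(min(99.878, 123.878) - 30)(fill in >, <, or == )<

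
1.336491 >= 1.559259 False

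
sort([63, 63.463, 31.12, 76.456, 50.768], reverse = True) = [76.456, 63.463, 63, 50.768, 31.12]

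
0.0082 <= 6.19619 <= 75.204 True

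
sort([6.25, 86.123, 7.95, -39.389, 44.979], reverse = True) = [86.123, 44.979, 7.95, 6.25, -39.389]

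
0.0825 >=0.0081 True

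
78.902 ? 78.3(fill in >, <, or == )>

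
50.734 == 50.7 False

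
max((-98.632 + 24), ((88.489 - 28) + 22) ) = 82.489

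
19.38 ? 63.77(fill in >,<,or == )<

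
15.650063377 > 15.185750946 True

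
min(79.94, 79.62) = 79.62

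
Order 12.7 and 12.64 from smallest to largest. 12.64, 12.7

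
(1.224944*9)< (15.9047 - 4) True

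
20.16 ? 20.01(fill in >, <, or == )>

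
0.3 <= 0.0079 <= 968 False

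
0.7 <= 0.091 False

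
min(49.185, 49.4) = 49.185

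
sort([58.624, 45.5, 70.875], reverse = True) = [70.875, 58.624, 45.5]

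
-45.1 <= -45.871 False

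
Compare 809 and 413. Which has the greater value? 809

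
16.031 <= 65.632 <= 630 True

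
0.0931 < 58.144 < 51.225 False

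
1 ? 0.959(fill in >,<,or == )>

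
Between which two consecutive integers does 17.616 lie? 17 and 18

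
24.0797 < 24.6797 True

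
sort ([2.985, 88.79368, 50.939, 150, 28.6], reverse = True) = [150, 88.79368, 50.939, 28.6, 2.985]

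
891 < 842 False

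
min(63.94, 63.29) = 63.29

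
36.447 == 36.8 False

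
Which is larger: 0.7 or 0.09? 0.7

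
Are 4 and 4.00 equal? Yes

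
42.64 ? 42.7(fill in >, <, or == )<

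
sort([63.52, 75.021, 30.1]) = [30.1, 63.52, 75.021]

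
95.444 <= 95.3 False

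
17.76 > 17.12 True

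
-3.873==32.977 False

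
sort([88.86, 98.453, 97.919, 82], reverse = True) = [98.453, 97.919, 88.86, 82]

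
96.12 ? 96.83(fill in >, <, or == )<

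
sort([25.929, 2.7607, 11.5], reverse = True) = [25.929, 11.5, 2.7607]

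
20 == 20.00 True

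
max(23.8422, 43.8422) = 43.8422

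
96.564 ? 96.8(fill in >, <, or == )<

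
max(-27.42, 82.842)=82.842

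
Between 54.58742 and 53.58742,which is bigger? 54.58742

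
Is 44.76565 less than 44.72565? No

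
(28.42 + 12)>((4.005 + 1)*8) True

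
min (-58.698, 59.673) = -58.698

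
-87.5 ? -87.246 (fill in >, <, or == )<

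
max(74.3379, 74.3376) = 74.3379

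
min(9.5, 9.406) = 9.406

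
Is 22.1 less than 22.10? No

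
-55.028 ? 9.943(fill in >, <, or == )<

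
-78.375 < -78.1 True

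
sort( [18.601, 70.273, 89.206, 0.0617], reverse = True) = [89.206, 70.273, 18.601, 0.0617]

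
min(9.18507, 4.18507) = 4.18507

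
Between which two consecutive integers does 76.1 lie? 76 and 77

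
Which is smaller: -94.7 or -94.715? -94.715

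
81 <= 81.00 True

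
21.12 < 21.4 True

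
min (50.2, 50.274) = 50.2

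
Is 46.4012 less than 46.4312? Yes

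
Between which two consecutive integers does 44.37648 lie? 44 and 45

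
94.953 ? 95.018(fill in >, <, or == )<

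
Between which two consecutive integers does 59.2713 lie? 59 and 60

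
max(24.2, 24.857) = 24.857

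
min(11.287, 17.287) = 11.287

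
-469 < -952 False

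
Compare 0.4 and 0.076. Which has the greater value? 0.4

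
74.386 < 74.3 False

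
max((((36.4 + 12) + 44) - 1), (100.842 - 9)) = 91.842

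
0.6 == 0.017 False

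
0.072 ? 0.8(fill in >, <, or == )<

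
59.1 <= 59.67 True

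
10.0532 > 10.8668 False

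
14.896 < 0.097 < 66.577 False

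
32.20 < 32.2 False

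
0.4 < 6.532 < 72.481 True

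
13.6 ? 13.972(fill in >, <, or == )<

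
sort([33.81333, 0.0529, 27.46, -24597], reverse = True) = [33.81333, 27.46, 0.0529, -24597]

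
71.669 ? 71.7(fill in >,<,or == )<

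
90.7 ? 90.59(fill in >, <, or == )>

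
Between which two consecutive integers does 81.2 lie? 81 and 82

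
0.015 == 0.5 False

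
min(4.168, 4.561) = 4.168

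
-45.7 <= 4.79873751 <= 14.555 True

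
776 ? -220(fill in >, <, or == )>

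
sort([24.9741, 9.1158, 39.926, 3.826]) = [3.826, 9.1158, 24.9741, 39.926]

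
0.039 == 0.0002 False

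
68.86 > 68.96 False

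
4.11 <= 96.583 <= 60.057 False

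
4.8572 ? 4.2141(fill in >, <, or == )>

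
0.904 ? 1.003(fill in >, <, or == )<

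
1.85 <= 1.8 False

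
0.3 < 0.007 False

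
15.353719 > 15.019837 True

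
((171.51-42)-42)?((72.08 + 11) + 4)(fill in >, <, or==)>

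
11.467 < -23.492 False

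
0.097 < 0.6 True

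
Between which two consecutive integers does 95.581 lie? 95 and 96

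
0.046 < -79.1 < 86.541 False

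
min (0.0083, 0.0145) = 0.0083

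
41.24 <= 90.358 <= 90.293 False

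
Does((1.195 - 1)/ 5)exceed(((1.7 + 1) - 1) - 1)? No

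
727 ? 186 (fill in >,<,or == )>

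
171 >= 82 True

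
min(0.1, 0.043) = 0.043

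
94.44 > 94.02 True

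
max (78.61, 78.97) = 78.97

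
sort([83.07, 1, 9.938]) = [1, 9.938, 83.07]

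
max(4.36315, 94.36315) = 94.36315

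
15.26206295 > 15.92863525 False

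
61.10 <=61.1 True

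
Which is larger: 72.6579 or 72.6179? 72.6579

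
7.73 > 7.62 True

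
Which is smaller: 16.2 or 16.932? 16.2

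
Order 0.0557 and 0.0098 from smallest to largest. 0.0098, 0.0557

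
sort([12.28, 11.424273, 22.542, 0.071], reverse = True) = [22.542, 12.28, 11.424273, 0.071]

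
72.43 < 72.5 True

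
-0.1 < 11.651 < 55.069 True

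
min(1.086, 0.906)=0.906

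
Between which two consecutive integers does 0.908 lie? 0 and 1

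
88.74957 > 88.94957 False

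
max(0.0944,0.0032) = 0.0944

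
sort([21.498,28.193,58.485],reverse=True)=[58.485,28.193,21.498]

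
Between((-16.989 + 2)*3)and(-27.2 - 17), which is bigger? (-27.2 - 17)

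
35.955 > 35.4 True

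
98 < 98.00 False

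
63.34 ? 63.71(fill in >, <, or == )<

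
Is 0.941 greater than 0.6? Yes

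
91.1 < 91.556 True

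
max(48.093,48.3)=48.3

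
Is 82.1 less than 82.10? No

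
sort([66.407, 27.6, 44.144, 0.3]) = [0.3, 27.6, 44.144, 66.407]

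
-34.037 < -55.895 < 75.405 False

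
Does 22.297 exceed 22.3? No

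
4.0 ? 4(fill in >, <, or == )==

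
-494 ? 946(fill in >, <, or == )<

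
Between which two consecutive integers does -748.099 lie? -749 and -748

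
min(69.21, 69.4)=69.21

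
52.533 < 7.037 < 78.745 False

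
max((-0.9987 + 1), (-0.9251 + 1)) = 0.0749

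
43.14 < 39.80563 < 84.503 False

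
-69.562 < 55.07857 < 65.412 True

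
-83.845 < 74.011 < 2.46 False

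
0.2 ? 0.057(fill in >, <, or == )>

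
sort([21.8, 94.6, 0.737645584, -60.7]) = [-60.7, 0.737645584, 21.8, 94.6]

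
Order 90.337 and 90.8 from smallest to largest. 90.337,90.8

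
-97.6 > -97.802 True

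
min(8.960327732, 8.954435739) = 8.954435739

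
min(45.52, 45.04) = 45.04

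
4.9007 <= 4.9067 True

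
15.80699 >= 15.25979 True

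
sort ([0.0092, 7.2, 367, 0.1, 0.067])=[0.0092, 0.067, 0.1, 7.2, 367]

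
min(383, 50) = 50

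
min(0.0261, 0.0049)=0.0049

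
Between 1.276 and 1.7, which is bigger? 1.7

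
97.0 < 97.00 False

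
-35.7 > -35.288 False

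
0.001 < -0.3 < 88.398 False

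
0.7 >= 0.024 True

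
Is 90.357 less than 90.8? Yes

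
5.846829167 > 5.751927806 True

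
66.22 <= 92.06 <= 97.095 True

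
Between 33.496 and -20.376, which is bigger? 33.496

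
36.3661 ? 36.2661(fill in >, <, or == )>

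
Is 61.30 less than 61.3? No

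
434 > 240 True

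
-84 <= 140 True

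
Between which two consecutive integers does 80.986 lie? 80 and 81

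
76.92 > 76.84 True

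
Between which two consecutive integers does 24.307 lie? 24 and 25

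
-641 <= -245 True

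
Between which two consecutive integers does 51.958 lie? 51 and 52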